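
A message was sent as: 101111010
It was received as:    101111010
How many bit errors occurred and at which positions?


XOR: 000000000

0 errors (received matches sent)


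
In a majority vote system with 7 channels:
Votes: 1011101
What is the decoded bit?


Ones: 5 out of 7
Threshold: 4

1 (5/7 voted 1)


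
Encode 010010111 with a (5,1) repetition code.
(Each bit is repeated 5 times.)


Each bit -> 5 copies

000001111100000000001111100000111111111111111


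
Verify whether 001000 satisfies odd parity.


Number of 1s: 1

Yes, parity is correct (1 ones)


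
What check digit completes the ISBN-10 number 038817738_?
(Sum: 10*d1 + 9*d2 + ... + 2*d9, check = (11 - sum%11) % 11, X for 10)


Weighted sum: 241
241 mod 11 = 10

Check digit: 1


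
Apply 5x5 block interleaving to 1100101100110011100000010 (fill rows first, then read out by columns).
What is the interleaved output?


Matrix:
  11001
  01100
  11001
  11000
  00010
Read columns: 1011011110010000000110100

1011011110010000000110100


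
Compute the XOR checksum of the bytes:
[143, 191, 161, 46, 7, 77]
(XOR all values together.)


XOR chain: 143 ^ 191 ^ 161 ^ 46 ^ 7 ^ 77 = 245

245


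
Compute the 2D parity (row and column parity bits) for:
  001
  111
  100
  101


Row parities: 1110
Column parities: 111

Row P: 1110, Col P: 111, Corner: 1


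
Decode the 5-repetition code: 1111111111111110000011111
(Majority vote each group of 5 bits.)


Groups: 11111, 11111, 11111, 00000, 11111
Majority votes: 11101

11101


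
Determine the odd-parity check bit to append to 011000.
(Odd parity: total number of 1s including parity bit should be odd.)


Number of 1s in data: 2
Parity bit: 1

1


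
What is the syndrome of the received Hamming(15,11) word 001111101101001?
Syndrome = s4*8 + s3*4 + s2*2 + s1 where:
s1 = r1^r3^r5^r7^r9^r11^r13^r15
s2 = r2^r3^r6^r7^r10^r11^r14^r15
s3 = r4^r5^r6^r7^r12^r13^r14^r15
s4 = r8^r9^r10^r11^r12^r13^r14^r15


s1=1, s2=1, s3=0, s4=0

Syndrome = 3 (error at position 3)


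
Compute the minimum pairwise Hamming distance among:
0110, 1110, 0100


Comparing all pairs, minimum distance: 1
Can detect 0 errors, correct 0 errors

1


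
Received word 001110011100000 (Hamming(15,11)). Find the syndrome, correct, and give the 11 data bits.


Syndrome = 9: error at position 9

Data: 11000100000 (corrected bit 9)


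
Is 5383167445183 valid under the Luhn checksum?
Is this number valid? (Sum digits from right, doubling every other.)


Luhn sum = 60
60 mod 10 = 0

Valid (Luhn sum mod 10 = 0)


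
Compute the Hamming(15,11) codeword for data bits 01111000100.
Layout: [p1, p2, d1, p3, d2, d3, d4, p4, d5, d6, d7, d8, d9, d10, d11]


Parity bits: p1=0, p2=0, p3=0, p4=0

000011101000100


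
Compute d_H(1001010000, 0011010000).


XOR: 1010000000
Count of 1s: 2

2


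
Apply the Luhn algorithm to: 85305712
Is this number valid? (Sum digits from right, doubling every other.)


Luhn sum = 30
30 mod 10 = 0

Valid (Luhn sum mod 10 = 0)


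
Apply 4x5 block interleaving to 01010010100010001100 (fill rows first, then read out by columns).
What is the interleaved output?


Matrix:
  01010
  01010
  00100
  01100
Read columns: 00001101001111000000

00001101001111000000


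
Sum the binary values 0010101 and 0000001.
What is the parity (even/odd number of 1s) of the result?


0010101 = 21
0000001 = 1
Sum = 22 = 10110
1s count = 3

odd parity (3 ones in 10110)


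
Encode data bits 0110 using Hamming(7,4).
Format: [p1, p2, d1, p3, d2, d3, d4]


Parity bits: p1=1, p2=1, p3=0

1100110


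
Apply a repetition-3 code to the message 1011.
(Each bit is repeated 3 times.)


Each bit -> 3 copies

111000111111


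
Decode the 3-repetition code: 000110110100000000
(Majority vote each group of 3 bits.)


Groups: 000, 110, 110, 100, 000, 000
Majority votes: 011000

011000


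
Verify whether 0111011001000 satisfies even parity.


Number of 1s: 6

Yes, parity is correct (6 ones)


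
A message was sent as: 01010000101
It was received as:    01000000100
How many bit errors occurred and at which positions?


XOR: 00010000001

2 error(s) at position(s): 3, 10


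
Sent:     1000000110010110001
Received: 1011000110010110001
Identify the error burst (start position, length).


XOR: 0011000000000000000

Burst at position 2, length 2


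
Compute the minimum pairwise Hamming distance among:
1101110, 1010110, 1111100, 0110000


Comparing all pairs, minimum distance: 2
Can detect 1 errors, correct 0 errors

2


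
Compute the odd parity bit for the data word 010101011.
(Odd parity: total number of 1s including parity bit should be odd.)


Number of 1s in data: 5
Parity bit: 0

0


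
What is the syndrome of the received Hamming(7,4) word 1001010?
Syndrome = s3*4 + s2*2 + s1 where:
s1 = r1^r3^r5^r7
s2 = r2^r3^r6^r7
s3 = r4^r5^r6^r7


s1=1, s2=1, s3=0

Syndrome = 3 (error at position 3)


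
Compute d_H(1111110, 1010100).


XOR: 0101010
Count of 1s: 3

3


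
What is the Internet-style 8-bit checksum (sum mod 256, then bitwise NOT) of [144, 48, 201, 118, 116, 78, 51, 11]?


Sum = 767 mod 256 = 255
Complement = 0

0


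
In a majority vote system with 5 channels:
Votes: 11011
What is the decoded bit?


Ones: 4 out of 5
Threshold: 3

1 (4/5 voted 1)


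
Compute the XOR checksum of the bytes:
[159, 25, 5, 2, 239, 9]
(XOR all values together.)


XOR chain: 159 ^ 25 ^ 5 ^ 2 ^ 239 ^ 9 = 103

103


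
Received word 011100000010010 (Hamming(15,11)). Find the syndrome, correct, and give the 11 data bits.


Syndrome = 0: no error detected

Data: 10000010010 (no errors)


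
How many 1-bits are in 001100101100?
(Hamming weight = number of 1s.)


Counting 1s in 001100101100

5


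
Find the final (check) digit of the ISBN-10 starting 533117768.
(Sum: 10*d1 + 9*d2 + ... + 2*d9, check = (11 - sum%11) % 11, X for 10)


Weighted sum: 211
211 mod 11 = 2

Check digit: 9


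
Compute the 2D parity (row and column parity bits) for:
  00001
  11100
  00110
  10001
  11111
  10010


Row parities: 110010
Column parities: 00111

Row P: 110010, Col P: 00111, Corner: 1


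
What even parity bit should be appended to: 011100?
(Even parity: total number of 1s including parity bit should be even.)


Number of 1s in data: 3
Parity bit: 1

1


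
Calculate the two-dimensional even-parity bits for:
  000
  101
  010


Row parities: 001
Column parities: 111

Row P: 001, Col P: 111, Corner: 1


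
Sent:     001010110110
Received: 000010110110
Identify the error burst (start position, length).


XOR: 001000000000

Burst at position 2, length 1


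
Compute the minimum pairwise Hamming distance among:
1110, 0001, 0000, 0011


Comparing all pairs, minimum distance: 1
Can detect 0 errors, correct 0 errors

1


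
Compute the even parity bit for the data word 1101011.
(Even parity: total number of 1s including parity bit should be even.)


Number of 1s in data: 5
Parity bit: 1

1


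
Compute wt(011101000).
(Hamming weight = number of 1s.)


Counting 1s in 011101000

4


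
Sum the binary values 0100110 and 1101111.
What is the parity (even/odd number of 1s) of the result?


0100110 = 38
1101111 = 111
Sum = 149 = 10010101
1s count = 4

even parity (4 ones in 10010101)


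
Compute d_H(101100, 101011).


XOR: 000111
Count of 1s: 3

3


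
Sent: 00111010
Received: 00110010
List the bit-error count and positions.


XOR: 00001000

1 error(s) at position(s): 4


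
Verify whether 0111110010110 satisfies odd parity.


Number of 1s: 8

No, parity error (8 ones)


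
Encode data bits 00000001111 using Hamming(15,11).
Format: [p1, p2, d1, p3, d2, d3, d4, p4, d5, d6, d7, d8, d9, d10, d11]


Parity bits: p1=0, p2=0, p3=0, p4=0

000000000001111


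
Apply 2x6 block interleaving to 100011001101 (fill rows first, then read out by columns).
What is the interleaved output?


Matrix:
  100011
  001101
Read columns: 100001011011

100001011011


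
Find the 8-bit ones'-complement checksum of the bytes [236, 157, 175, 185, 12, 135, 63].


Sum = 963 mod 256 = 195
Complement = 60

60


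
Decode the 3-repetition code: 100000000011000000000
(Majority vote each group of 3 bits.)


Groups: 100, 000, 000, 011, 000, 000, 000
Majority votes: 0001000

0001000


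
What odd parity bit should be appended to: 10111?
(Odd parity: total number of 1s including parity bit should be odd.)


Number of 1s in data: 4
Parity bit: 1

1


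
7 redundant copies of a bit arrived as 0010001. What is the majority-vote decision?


Ones: 2 out of 7
Threshold: 4

0 (2/7 voted 1)


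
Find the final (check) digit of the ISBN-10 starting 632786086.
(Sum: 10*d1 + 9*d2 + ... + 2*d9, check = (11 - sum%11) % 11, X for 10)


Weighted sum: 266
266 mod 11 = 2

Check digit: 9


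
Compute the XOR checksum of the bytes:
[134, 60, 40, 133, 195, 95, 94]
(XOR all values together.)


XOR chain: 134 ^ 60 ^ 40 ^ 133 ^ 195 ^ 95 ^ 94 = 213

213


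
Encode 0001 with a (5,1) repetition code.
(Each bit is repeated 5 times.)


Each bit -> 5 copies

00000000000000011111


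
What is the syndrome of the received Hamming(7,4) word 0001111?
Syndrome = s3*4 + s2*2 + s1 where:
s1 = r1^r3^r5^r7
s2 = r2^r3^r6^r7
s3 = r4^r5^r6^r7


s1=0, s2=0, s3=0

Syndrome = 0 (no error)


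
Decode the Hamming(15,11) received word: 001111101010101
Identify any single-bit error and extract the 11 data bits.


Syndrome = 3: error at position 3

Data: 01111010101 (corrected bit 3)


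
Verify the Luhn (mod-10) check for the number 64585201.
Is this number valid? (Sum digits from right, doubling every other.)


Luhn sum = 20
20 mod 10 = 0

Valid (Luhn sum mod 10 = 0)


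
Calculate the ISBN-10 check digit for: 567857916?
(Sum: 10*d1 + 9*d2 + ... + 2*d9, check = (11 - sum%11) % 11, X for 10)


Weighted sum: 332
332 mod 11 = 2

Check digit: 9


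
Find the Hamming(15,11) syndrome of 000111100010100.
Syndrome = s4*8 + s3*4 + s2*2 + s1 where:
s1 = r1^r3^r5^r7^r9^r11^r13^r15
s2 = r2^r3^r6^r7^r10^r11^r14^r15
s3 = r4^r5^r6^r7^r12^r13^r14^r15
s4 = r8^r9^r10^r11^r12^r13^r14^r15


s1=0, s2=1, s3=1, s4=0

Syndrome = 6 (error at position 6)


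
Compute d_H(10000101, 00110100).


XOR: 10110001
Count of 1s: 4

4


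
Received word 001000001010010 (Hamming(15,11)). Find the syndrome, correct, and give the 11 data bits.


Syndrome = 15: error at position 15

Data: 10001010011 (corrected bit 15)


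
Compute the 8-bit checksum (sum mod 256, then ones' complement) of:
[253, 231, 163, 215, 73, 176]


Sum = 1111 mod 256 = 87
Complement = 168

168


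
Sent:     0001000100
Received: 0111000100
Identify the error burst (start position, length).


XOR: 0110000000

Burst at position 1, length 2


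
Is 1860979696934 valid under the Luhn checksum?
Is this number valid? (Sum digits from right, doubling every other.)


Luhn sum = 71
71 mod 10 = 1

Invalid (Luhn sum mod 10 = 1)


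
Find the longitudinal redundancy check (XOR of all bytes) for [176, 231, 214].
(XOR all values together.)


XOR chain: 176 ^ 231 ^ 214 = 129

129


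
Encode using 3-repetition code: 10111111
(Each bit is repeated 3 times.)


Each bit -> 3 copies

111000111111111111111111


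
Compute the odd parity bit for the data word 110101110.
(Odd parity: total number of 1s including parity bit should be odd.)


Number of 1s in data: 6
Parity bit: 1

1


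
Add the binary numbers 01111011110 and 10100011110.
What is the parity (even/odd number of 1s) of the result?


01111011110 = 990
10100011110 = 1310
Sum = 2300 = 100011111100
1s count = 7

odd parity (7 ones in 100011111100)


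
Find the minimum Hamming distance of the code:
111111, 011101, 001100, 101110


Comparing all pairs, minimum distance: 2
Can detect 1 errors, correct 0 errors

2


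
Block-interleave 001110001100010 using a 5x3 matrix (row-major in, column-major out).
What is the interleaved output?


Matrix:
  001
  110
  001
  100
  010
Read columns: 010100100110100

010100100110100


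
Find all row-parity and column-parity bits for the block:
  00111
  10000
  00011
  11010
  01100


Row parities: 11010
Column parities: 00010

Row P: 11010, Col P: 00010, Corner: 1


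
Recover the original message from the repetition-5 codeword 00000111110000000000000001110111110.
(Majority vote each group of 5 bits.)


Groups: 00000, 11111, 00000, 00000, 00000, 11101, 11110
Majority votes: 0100011

0100011


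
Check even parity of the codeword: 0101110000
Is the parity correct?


Number of 1s: 4

Yes, parity is correct (4 ones)


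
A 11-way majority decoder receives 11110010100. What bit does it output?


Ones: 6 out of 11
Threshold: 6

1 (6/11 voted 1)


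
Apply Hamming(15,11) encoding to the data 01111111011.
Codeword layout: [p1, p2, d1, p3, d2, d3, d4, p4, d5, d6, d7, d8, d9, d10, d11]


Parity bits: p1=1, p2=0, p3=0, p4=0

100011101111011


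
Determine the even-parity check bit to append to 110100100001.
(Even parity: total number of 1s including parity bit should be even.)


Number of 1s in data: 5
Parity bit: 1

1


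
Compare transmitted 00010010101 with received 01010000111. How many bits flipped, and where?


XOR: 01000010010

3 error(s) at position(s): 1, 6, 9


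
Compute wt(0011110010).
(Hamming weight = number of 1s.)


Counting 1s in 0011110010

5


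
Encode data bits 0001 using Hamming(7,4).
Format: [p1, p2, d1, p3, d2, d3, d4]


Parity bits: p1=1, p2=1, p3=1

1101001


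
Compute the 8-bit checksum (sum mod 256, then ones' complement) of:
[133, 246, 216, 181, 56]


Sum = 832 mod 256 = 64
Complement = 191

191


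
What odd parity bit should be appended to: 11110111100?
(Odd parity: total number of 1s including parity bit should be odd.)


Number of 1s in data: 8
Parity bit: 1

1


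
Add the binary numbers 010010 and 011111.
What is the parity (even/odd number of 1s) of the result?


010010 = 18
011111 = 31
Sum = 49 = 110001
1s count = 3

odd parity (3 ones in 110001)


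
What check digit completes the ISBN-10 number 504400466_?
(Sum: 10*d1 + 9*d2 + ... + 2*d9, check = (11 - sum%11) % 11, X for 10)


Weighted sum: 156
156 mod 11 = 2

Check digit: 9


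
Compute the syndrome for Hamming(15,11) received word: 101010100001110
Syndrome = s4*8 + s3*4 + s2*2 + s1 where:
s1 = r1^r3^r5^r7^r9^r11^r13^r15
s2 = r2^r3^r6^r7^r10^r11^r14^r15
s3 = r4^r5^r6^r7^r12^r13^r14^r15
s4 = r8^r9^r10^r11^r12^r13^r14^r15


s1=1, s2=1, s3=1, s4=1

Syndrome = 15 (error at position 15)


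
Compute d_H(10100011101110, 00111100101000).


XOR: 10011111000110
Count of 1s: 8

8


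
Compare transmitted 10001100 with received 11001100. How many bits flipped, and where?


XOR: 01000000

1 error(s) at position(s): 1


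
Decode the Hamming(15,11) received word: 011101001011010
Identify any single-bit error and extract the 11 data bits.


Syndrome = 3: error at position 3

Data: 00101011010 (corrected bit 3)


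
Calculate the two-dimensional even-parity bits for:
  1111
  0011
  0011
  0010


Row parities: 0001
Column parities: 1101

Row P: 0001, Col P: 1101, Corner: 1


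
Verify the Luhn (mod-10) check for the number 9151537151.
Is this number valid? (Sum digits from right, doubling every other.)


Luhn sum = 24
24 mod 10 = 4

Invalid (Luhn sum mod 10 = 4)


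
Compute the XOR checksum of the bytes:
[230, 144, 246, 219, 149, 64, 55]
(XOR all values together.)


XOR chain: 230 ^ 144 ^ 246 ^ 219 ^ 149 ^ 64 ^ 55 = 185

185


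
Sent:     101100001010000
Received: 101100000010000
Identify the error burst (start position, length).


XOR: 000000001000000

Burst at position 8, length 1


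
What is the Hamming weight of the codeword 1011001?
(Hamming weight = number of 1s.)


Counting 1s in 1011001

4


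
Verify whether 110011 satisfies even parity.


Number of 1s: 4

Yes, parity is correct (4 ones)


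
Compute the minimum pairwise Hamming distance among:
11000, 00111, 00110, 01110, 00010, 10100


Comparing all pairs, minimum distance: 1
Can detect 0 errors, correct 0 errors

1


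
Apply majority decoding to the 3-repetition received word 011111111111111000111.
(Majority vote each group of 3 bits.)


Groups: 011, 111, 111, 111, 111, 000, 111
Majority votes: 1111101

1111101


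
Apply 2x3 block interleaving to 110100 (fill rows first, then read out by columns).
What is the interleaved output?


Matrix:
  110
  100
Read columns: 111000

111000


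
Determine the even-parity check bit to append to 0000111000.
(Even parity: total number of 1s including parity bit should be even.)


Number of 1s in data: 3
Parity bit: 1

1


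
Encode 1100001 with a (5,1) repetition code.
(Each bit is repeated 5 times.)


Each bit -> 5 copies

11111111110000000000000000000011111


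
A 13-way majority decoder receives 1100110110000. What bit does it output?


Ones: 6 out of 13
Threshold: 7

0 (6/13 voted 1)


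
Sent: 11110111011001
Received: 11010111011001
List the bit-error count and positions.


XOR: 00100000000000

1 error(s) at position(s): 2


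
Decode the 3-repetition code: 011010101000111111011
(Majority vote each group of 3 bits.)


Groups: 011, 010, 101, 000, 111, 111, 011
Majority votes: 1010111

1010111


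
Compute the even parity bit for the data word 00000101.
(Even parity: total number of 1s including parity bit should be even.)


Number of 1s in data: 2
Parity bit: 0

0


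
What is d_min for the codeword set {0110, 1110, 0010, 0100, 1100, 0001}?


Comparing all pairs, minimum distance: 1
Can detect 0 errors, correct 0 errors

1


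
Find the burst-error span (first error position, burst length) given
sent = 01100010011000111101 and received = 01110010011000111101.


XOR: 00010000000000000000

Burst at position 3, length 1


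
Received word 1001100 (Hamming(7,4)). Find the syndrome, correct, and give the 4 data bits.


Syndrome = 0: no error detected

Data: 0100 (no errors)


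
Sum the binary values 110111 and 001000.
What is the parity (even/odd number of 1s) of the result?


110111 = 55
001000 = 8
Sum = 63 = 111111
1s count = 6

even parity (6 ones in 111111)


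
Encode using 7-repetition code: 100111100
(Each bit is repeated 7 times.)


Each bit -> 7 copies

111111100000000000000111111111111111111111111111100000000000000


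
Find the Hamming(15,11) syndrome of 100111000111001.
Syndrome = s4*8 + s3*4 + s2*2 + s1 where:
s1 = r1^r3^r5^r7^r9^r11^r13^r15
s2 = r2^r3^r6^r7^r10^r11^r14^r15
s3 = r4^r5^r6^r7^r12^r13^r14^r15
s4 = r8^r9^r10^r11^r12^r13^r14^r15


s1=0, s2=0, s3=1, s4=0

Syndrome = 4 (error at position 4)


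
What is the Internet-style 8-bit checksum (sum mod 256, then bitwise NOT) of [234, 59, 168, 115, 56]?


Sum = 632 mod 256 = 120
Complement = 135

135


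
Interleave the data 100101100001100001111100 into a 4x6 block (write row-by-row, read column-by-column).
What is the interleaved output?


Matrix:
  100101
  100001
  100001
  111100
Read columns: 111100010001100100001110

111100010001100100001110


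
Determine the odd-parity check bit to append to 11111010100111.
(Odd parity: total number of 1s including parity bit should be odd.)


Number of 1s in data: 10
Parity bit: 1

1


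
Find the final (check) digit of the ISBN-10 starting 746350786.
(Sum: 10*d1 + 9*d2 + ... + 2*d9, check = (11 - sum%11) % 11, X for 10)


Weighted sum: 269
269 mod 11 = 5

Check digit: 6


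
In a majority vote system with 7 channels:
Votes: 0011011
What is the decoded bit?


Ones: 4 out of 7
Threshold: 4

1 (4/7 voted 1)


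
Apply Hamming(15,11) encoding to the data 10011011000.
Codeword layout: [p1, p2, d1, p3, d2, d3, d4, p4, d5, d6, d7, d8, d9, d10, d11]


Parity bits: p1=0, p2=1, p3=0, p4=1

011000111011000


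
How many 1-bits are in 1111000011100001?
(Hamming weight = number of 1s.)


Counting 1s in 1111000011100001

8


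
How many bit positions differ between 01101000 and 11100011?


XOR: 10001011
Count of 1s: 4

4


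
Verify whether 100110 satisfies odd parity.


Number of 1s: 3

Yes, parity is correct (3 ones)


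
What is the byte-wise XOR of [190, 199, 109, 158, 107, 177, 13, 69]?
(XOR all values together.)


XOR chain: 190 ^ 199 ^ 109 ^ 158 ^ 107 ^ 177 ^ 13 ^ 69 = 24

24


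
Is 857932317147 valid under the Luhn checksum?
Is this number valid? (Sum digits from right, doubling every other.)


Luhn sum = 62
62 mod 10 = 2

Invalid (Luhn sum mod 10 = 2)


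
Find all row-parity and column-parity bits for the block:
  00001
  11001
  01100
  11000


Row parities: 1100
Column parities: 01100

Row P: 1100, Col P: 01100, Corner: 0


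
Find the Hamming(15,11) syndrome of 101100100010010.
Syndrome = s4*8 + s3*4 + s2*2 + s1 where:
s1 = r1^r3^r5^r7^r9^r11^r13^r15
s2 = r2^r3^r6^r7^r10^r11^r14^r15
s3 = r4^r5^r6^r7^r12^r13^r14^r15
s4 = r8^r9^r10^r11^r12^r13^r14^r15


s1=0, s2=0, s3=1, s4=0

Syndrome = 4 (error at position 4)


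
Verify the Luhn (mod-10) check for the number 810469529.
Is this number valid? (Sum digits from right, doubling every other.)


Luhn sum = 51
51 mod 10 = 1

Invalid (Luhn sum mod 10 = 1)


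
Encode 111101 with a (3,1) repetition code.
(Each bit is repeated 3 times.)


Each bit -> 3 copies

111111111111000111


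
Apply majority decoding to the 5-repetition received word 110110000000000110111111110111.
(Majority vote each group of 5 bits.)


Groups: 11011, 00000, 00000, 11011, 11111, 10111
Majority votes: 100111

100111


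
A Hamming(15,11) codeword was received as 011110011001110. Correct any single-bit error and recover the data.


Syndrome = 14: error at position 14

Data: 11001001100 (corrected bit 14)


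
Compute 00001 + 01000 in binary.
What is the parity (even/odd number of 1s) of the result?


00001 = 1
01000 = 8
Sum = 9 = 1001
1s count = 2

even parity (2 ones in 1001)


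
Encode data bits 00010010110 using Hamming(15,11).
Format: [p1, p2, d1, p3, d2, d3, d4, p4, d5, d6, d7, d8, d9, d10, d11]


Parity bits: p1=1, p2=1, p3=1, p4=1

110100110010110


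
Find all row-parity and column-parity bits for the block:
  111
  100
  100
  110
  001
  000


Row parities: 111010
Column parities: 000

Row P: 111010, Col P: 000, Corner: 0


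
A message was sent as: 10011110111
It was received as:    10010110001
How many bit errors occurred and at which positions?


XOR: 00001000110

3 error(s) at position(s): 4, 8, 9


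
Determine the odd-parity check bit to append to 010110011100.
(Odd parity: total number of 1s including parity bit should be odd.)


Number of 1s in data: 6
Parity bit: 1

1


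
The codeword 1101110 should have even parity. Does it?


Number of 1s: 5

No, parity error (5 ones)


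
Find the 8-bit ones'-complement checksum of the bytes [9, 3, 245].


Sum = 257 mod 256 = 1
Complement = 254

254


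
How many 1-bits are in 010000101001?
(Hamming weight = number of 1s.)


Counting 1s in 010000101001

4


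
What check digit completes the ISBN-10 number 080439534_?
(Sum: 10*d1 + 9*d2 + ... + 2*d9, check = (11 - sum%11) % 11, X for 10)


Weighted sum: 200
200 mod 11 = 2

Check digit: 9


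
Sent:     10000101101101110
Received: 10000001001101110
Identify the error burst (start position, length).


XOR: 00000100100000000

Burst at position 5, length 4


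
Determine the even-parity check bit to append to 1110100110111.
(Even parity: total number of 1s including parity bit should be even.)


Number of 1s in data: 9
Parity bit: 1

1


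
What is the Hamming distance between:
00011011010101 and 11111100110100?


XOR: 11100111100001
Count of 1s: 8

8


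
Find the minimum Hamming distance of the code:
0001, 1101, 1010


Comparing all pairs, minimum distance: 2
Can detect 1 errors, correct 0 errors

2


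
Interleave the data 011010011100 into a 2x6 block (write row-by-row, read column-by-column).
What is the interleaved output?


Matrix:
  011010
  011100
Read columns: 001111011000

001111011000


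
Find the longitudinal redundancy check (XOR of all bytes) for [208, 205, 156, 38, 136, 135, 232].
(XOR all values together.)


XOR chain: 208 ^ 205 ^ 156 ^ 38 ^ 136 ^ 135 ^ 232 = 64

64


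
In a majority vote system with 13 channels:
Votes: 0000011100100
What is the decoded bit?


Ones: 4 out of 13
Threshold: 7

0 (4/13 voted 1)


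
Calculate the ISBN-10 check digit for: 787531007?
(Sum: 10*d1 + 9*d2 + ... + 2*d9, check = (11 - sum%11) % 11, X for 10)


Weighted sum: 270
270 mod 11 = 6

Check digit: 5


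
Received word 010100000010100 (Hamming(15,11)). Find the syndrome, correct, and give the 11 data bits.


Syndrome = 0: no error detected

Data: 00000010100 (no errors)


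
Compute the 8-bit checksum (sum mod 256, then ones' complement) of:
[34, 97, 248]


Sum = 379 mod 256 = 123
Complement = 132

132


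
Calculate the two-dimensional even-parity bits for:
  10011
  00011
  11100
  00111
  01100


Row parities: 10110
Column parities: 00111

Row P: 10110, Col P: 00111, Corner: 1


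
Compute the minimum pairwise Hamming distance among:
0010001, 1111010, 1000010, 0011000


Comparing all pairs, minimum distance: 2
Can detect 1 errors, correct 0 errors

2


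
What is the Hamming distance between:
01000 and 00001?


XOR: 01001
Count of 1s: 2

2


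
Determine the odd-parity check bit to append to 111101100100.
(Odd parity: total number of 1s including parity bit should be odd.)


Number of 1s in data: 7
Parity bit: 0

0


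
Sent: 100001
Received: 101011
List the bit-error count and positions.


XOR: 001010

2 error(s) at position(s): 2, 4


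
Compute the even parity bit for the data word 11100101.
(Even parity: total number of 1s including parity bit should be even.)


Number of 1s in data: 5
Parity bit: 1

1


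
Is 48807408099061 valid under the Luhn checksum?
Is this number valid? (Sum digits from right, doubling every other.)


Luhn sum = 62
62 mod 10 = 2

Invalid (Luhn sum mod 10 = 2)


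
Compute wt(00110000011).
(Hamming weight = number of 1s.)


Counting 1s in 00110000011

4


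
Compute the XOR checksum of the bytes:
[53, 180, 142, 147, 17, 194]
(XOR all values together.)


XOR chain: 53 ^ 180 ^ 142 ^ 147 ^ 17 ^ 194 = 79

79


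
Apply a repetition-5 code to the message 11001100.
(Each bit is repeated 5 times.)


Each bit -> 5 copies

1111111111000000000011111111110000000000


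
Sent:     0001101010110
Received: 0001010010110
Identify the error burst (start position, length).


XOR: 0000111000000

Burst at position 4, length 3


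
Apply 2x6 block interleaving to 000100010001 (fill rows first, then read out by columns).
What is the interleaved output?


Matrix:
  000100
  010001
Read columns: 000100100001

000100100001


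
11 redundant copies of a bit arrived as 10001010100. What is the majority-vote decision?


Ones: 4 out of 11
Threshold: 6

0 (4/11 voted 1)


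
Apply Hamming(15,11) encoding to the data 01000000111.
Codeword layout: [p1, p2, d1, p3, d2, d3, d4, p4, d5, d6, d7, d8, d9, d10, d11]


Parity bits: p1=1, p2=0, p3=0, p4=1

100010010000111


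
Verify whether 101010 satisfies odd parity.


Number of 1s: 3

Yes, parity is correct (3 ones)


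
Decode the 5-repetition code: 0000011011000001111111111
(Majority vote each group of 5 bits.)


Groups: 00000, 11011, 00000, 11111, 11111
Majority votes: 01011

01011


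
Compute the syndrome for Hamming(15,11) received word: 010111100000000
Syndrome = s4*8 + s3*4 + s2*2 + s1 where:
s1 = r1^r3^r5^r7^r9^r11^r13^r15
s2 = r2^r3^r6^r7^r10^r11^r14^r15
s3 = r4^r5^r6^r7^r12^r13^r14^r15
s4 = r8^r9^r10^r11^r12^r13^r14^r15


s1=0, s2=1, s3=0, s4=0

Syndrome = 2 (error at position 2)


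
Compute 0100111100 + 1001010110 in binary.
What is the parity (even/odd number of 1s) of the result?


0100111100 = 316
1001010110 = 598
Sum = 914 = 1110010010
1s count = 5

odd parity (5 ones in 1110010010)


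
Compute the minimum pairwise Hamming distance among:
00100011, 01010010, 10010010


Comparing all pairs, minimum distance: 2
Can detect 1 errors, correct 0 errors

2


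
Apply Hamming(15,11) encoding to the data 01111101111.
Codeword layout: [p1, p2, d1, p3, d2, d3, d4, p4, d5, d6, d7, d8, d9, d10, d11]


Parity bits: p1=1, p2=1, p3=1, p4=0

110111101101111


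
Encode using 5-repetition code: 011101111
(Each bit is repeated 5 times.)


Each bit -> 5 copies

000001111111111111110000011111111111111111111


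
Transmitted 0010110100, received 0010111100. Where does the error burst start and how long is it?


XOR: 0000001000

Burst at position 6, length 1


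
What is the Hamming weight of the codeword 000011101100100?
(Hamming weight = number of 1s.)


Counting 1s in 000011101100100

6


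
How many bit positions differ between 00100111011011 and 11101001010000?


XOR: 11001110001011
Count of 1s: 8

8


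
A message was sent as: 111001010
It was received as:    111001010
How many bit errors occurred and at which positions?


XOR: 000000000

0 errors (received matches sent)


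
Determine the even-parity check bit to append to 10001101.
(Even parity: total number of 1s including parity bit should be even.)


Number of 1s in data: 4
Parity bit: 0

0


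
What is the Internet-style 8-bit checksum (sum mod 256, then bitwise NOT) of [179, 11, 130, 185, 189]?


Sum = 694 mod 256 = 182
Complement = 73

73


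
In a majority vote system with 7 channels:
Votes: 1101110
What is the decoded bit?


Ones: 5 out of 7
Threshold: 4

1 (5/7 voted 1)


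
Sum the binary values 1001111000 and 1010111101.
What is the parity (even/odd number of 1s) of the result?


1001111000 = 632
1010111101 = 701
Sum = 1333 = 10100110101
1s count = 6

even parity (6 ones in 10100110101)


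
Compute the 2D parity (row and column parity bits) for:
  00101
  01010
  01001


Row parities: 000
Column parities: 00110

Row P: 000, Col P: 00110, Corner: 0


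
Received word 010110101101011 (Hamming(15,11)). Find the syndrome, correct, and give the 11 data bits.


Syndrome = 10: error at position 10

Data: 01011001011 (corrected bit 10)


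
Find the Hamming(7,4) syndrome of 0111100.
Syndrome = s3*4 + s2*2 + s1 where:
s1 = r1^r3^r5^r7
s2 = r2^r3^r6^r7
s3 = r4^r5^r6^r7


s1=0, s2=0, s3=0

Syndrome = 0 (no error)


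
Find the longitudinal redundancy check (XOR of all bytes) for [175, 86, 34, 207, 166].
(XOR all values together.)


XOR chain: 175 ^ 86 ^ 34 ^ 207 ^ 166 = 178

178


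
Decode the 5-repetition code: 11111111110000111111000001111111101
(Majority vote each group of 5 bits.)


Groups: 11111, 11111, 00001, 11111, 00000, 11111, 11101
Majority votes: 1101011

1101011


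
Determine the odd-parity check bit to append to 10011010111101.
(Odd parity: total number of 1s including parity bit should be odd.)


Number of 1s in data: 9
Parity bit: 0

0


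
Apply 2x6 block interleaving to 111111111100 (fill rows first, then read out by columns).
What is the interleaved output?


Matrix:
  111111
  111100
Read columns: 111111111010

111111111010


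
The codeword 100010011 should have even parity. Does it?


Number of 1s: 4

Yes, parity is correct (4 ones)


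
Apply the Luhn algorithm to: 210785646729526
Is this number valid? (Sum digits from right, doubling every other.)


Luhn sum = 69
69 mod 10 = 9

Invalid (Luhn sum mod 10 = 9)


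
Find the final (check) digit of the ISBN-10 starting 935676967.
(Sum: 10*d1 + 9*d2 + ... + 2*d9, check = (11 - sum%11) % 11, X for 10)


Weighted sum: 339
339 mod 11 = 9

Check digit: 2


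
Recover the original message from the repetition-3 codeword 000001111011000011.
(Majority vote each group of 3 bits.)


Groups: 000, 001, 111, 011, 000, 011
Majority votes: 001101

001101


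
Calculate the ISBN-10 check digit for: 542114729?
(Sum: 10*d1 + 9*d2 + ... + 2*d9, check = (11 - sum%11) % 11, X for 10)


Weighted sum: 187
187 mod 11 = 0

Check digit: 0


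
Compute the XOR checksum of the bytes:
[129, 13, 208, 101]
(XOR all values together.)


XOR chain: 129 ^ 13 ^ 208 ^ 101 = 57

57


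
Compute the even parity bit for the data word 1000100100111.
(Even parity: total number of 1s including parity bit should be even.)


Number of 1s in data: 6
Parity bit: 0

0


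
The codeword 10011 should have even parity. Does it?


Number of 1s: 3

No, parity error (3 ones)


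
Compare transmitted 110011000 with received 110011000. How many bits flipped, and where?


XOR: 000000000

0 errors (received matches sent)


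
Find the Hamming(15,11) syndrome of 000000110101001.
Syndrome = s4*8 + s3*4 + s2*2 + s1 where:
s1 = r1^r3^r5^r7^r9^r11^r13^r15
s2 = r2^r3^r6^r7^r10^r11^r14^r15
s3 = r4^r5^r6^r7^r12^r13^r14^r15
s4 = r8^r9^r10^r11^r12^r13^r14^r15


s1=0, s2=1, s3=1, s4=0

Syndrome = 6 (error at position 6)


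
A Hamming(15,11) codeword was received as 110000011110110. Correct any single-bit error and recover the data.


Syndrome = 0: no error detected

Data: 00001110110 (no errors)


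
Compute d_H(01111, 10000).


XOR: 11111
Count of 1s: 5

5


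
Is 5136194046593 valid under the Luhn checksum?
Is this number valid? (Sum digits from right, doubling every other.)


Luhn sum = 51
51 mod 10 = 1

Invalid (Luhn sum mod 10 = 1)


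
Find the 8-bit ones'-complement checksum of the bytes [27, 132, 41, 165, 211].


Sum = 576 mod 256 = 64
Complement = 191

191


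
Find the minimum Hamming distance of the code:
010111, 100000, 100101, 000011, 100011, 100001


Comparing all pairs, minimum distance: 1
Can detect 0 errors, correct 0 errors

1


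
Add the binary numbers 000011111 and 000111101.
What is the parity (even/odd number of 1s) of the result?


000011111 = 31
000111101 = 61
Sum = 92 = 1011100
1s count = 4

even parity (4 ones in 1011100)


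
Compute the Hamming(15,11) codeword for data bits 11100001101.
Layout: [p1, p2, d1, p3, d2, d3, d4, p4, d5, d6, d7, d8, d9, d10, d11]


Parity bits: p1=0, p2=1, p3=1, p4=1

011111010001101


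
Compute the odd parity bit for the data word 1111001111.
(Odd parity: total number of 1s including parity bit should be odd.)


Number of 1s in data: 8
Parity bit: 1

1


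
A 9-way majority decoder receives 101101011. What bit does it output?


Ones: 6 out of 9
Threshold: 5

1 (6/9 voted 1)


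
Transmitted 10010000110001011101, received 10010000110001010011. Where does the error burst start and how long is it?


XOR: 00000000000000001110

Burst at position 16, length 3


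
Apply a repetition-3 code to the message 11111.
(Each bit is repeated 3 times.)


Each bit -> 3 copies

111111111111111


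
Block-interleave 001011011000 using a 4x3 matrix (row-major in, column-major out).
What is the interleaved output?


Matrix:
  001
  011
  011
  000
Read columns: 000001101110

000001101110


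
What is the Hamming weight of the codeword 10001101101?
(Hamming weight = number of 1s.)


Counting 1s in 10001101101

6


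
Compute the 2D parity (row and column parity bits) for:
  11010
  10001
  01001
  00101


Row parities: 1000
Column parities: 00111

Row P: 1000, Col P: 00111, Corner: 1


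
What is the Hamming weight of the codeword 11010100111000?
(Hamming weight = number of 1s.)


Counting 1s in 11010100111000

7


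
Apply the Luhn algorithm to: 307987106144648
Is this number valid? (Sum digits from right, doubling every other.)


Luhn sum = 75
75 mod 10 = 5

Invalid (Luhn sum mod 10 = 5)


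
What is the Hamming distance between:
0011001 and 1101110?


XOR: 1110111
Count of 1s: 6

6


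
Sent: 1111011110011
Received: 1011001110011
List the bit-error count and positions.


XOR: 0100010000000

2 error(s) at position(s): 1, 5


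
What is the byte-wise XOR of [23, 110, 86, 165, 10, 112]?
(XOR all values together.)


XOR chain: 23 ^ 110 ^ 86 ^ 165 ^ 10 ^ 112 = 240

240


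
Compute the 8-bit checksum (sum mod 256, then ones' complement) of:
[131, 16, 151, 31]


Sum = 329 mod 256 = 73
Complement = 182

182


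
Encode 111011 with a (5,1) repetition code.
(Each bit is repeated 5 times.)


Each bit -> 5 copies

111111111111111000001111111111


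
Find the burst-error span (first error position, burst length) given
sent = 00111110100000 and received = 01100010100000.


XOR: 01011100000000

Burst at position 1, length 5


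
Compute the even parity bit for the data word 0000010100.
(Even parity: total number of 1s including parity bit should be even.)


Number of 1s in data: 2
Parity bit: 0

0


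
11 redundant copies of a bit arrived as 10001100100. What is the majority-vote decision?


Ones: 4 out of 11
Threshold: 6

0 (4/11 voted 1)


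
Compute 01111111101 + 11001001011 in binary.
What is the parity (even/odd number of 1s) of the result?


01111111101 = 1021
11001001011 = 1611
Sum = 2632 = 101001001000
1s count = 4

even parity (4 ones in 101001001000)


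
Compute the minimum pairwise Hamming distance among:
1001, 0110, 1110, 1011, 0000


Comparing all pairs, minimum distance: 1
Can detect 0 errors, correct 0 errors

1


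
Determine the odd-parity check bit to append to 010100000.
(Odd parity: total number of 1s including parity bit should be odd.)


Number of 1s in data: 2
Parity bit: 1

1


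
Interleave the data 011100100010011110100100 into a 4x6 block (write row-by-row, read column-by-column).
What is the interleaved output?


Matrix:
  011100
  100010
  011110
  100100
Read columns: 010110101010101101100000

010110101010101101100000


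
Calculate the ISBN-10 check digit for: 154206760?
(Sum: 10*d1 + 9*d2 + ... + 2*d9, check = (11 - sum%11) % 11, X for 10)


Weighted sum: 177
177 mod 11 = 1

Check digit: X


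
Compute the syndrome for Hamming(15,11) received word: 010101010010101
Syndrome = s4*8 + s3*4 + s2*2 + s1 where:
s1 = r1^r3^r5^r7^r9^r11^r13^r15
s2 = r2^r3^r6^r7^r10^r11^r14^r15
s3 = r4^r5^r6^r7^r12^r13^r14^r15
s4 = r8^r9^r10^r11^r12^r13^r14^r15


s1=1, s2=0, s3=0, s4=0

Syndrome = 1 (error at position 1)


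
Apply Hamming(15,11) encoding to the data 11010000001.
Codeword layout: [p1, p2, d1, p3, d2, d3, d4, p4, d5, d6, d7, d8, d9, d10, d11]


Parity bits: p1=0, p2=1, p3=1, p4=1

011110110000001


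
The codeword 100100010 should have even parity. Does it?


Number of 1s: 3

No, parity error (3 ones)


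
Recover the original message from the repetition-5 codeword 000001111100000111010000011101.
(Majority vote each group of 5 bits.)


Groups: 00000, 11111, 00000, 11101, 00000, 11101
Majority votes: 010101

010101


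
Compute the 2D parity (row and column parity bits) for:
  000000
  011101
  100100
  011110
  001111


Row parities: 00000
Column parities: 101000

Row P: 00000, Col P: 101000, Corner: 0


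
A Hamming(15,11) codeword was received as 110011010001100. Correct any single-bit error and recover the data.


Syndrome = 9: error at position 9

Data: 01101001100 (corrected bit 9)


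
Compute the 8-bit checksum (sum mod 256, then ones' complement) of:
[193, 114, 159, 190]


Sum = 656 mod 256 = 144
Complement = 111

111


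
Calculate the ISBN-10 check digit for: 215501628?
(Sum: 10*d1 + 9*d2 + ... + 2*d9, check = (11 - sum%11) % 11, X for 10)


Weighted sum: 155
155 mod 11 = 1

Check digit: X
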